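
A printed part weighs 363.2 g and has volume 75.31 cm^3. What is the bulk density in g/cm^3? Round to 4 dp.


rho = 363.2 / 75.31 = 4.8227 g/cm^3


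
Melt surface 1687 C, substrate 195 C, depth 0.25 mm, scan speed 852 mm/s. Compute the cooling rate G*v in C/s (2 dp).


G = (1687-195)/0.25 = 5968.0 C/mm
CR = 5968.0 * 852 = 5084736.0 C/s


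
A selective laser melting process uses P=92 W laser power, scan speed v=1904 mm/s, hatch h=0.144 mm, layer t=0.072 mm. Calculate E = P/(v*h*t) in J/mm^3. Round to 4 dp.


E = 92 / (1904*0.144*0.072) = 4.6604 J/mm^3


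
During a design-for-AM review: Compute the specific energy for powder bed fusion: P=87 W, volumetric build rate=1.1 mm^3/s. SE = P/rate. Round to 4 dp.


SE = 87 / 1.1 = 79.0909 J/mm^3


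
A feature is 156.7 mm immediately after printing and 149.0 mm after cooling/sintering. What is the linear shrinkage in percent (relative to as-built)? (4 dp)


Shrinkage = ((156.7-149.0)/156.7)*100 = 4.9138 %


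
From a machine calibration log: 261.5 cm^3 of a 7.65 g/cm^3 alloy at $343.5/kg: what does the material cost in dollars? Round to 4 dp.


Mass = 261.5*7.65/1000 = 2.000475 kg
Cost = 2.000475 * 343.5 = 687.1632 $


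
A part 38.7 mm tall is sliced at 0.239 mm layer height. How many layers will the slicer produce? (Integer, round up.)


Layers = ceil(38.7/0.239) = 162


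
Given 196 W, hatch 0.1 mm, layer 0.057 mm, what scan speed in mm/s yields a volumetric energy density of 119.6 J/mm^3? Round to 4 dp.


v = 196 / (119.6*0.1*0.057) = 287.5081 mm/s


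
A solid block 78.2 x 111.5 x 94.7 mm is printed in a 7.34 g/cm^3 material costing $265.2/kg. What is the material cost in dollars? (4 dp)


V = 78.2 * 111.5 * 94.7 = 825717.71 mm^3 = 825.71771 cm^3
Mass = 825.71771 * 7.34 / 1000 = 6.06076799 kg
Cost = 6.06076799 * 265.2 = 1607.3157 $


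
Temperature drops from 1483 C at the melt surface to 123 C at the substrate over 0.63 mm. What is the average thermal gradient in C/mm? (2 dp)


G = (1483-123)/0.63 = 2158.73 C/mm


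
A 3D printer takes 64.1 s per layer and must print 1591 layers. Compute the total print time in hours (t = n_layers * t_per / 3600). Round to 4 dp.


t = 1591 * 64.1 / 3600 = 28.3286 hrs


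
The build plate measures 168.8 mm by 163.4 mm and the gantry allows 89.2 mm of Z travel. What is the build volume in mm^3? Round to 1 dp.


V = 168.8 * 163.4 * 89.2 = 2460307.3 mm^3


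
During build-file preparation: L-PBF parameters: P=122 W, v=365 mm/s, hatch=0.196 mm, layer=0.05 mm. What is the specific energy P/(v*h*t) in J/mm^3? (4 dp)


Build rate = 365 * 0.196 * 0.05 = 3.577 mm^3/s
SE = 122 / 3.577 = 34.1068 J/mm^3


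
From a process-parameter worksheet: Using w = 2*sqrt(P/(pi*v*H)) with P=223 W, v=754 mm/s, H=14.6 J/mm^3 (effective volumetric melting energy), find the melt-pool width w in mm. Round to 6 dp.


w = 2*sqrt(223/(pi*754*14.6)) = 0.1606 mm


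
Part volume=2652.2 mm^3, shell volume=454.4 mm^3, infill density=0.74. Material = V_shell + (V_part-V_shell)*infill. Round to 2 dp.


V_infill = (2652.2 - 454.4) * 0.74 = 1626.37
V_total = 454.4 + 1626.37 = 2080.77 mm^3


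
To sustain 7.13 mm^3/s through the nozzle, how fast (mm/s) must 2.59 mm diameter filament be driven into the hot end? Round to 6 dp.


A = pi*(2.59/2)^2 = 5.268529
v = 7.13 / 5.268529 = 1.353319 mm/s


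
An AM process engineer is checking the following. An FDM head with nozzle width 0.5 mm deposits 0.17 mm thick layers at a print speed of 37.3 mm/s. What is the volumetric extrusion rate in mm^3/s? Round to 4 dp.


Rate = 0.5 * 0.17 * 37.3 = 3.1705 mm^3/s


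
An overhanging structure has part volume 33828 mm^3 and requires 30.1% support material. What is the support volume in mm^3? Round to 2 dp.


V_support = 33828 * 0.301 = 10182.23 mm^3


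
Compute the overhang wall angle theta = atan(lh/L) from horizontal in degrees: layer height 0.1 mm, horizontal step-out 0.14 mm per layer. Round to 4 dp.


angle = atan(0.1/0.14) = 35.5377 degrees


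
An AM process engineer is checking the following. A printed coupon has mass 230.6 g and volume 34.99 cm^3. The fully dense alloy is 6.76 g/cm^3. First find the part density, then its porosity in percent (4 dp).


rho_part = 230.6 / 34.99 = 6.59045442 g/cm^3
Porosity = (1 - 6.59045442/6.76)*100 = 2.5081 %


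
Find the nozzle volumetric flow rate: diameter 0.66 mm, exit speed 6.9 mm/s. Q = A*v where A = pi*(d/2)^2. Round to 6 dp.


A = pi*(0.66/2)^2 = 0.34211944 mm^2
Q = 0.34211944 * 6.9 = 2.360624 mm^3/s


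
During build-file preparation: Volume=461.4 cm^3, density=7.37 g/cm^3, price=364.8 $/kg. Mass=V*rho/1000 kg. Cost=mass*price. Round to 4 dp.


Mass = 461.4*7.37/1000 = 3.400518 kg
Cost = 3.400518 * 364.8 = 1240.509 $


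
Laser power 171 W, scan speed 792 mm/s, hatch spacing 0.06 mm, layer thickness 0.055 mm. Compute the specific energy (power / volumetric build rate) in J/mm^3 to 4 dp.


Build rate = 792 * 0.06 * 0.055 = 2.6136 mm^3/s
SE = 171 / 2.6136 = 65.427 J/mm^3


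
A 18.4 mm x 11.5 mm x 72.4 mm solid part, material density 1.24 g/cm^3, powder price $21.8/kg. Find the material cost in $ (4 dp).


V = 18.4 * 11.5 * 72.4 = 15319.84 mm^3 = 15.31984 cm^3
Mass = 15.31984 * 1.24 / 1000 = 0.0189966 kg
Cost = 0.0189966 * 21.8 = 0.4141 $


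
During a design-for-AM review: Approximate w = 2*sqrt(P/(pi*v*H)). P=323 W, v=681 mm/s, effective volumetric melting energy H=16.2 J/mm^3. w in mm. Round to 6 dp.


w = 2*sqrt(323/(pi*681*16.2)) = 0.193075 mm


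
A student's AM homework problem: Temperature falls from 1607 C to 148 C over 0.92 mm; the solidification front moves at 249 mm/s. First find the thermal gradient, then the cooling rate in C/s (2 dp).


G = (1607-148)/0.92 = 1585.86956522 C/mm
CR = 1585.86956522 * 249 = 394881.52 C/s


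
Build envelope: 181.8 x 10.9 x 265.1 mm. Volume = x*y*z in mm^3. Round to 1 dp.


V = 181.8 * 10.9 * 265.1 = 525327.5 mm^3


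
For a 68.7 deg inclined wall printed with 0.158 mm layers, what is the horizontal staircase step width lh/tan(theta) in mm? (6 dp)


step = 0.158 / tan(68.7) = 0.061602 mm


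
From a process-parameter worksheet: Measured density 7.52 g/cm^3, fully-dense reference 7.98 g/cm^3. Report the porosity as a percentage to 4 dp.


Porosity = (1-7.52/7.98)*100 = 5.7644 %


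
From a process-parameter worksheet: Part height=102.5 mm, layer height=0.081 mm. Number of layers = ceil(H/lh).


Layers = ceil(102.5/0.081) = 1266


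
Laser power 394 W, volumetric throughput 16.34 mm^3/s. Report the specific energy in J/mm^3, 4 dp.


SE = 394 / 16.34 = 24.1126 J/mm^3


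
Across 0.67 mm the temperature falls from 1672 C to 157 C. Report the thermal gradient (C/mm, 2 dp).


G = (1672-157)/0.67 = 2261.19 C/mm


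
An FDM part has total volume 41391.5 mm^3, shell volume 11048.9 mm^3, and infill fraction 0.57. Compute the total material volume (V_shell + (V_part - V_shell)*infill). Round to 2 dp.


V_infill = (41391.5 - 11048.9) * 0.57 = 17295.28
V_total = 11048.9 + 17295.28 = 28344.18 mm^3


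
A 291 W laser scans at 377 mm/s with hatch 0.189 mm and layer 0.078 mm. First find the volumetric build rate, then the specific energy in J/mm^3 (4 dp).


Build rate = 377 * 0.189 * 0.078 = 5.557734 mm^3/s
SE = 291 / 5.557734 = 52.3595 J/mm^3


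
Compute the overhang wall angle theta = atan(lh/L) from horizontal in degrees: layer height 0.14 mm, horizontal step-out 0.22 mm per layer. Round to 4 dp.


angle = atan(0.14/0.22) = 32.4712 degrees


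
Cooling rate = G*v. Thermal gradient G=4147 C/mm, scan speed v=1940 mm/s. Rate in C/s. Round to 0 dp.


CR = 4147 * 1940 = 8045180 C/s


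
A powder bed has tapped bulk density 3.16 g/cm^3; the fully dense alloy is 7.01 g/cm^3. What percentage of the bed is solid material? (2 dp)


Packing = (3.16/7.01)*100 = 45.08 %


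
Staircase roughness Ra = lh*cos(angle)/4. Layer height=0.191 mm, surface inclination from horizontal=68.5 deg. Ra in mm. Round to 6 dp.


Ra = 0.191 * cos(68.5) / 4 = 0.0175 mm


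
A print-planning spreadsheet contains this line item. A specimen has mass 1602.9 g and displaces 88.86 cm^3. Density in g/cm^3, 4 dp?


rho = 1602.9 / 88.86 = 18.0385 g/cm^3


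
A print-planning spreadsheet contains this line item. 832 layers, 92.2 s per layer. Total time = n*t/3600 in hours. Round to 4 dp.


t = 832 * 92.2 / 3600 = 21.3084 hrs


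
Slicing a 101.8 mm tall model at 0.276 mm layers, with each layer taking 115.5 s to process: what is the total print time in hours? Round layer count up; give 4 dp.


Layers = ceil(101.8/0.276) = 369
t = 369 * 115.5 / 3600 = 11.8388 hrs


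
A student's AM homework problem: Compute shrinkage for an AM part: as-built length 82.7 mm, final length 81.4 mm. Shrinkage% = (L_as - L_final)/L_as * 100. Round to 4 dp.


Shrinkage = ((82.7-81.4)/82.7)*100 = 1.5719 %


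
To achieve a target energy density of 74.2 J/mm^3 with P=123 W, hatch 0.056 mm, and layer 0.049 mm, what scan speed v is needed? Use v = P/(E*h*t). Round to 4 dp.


v = 123 / (74.2*0.056*0.049) = 604.1115 mm/s


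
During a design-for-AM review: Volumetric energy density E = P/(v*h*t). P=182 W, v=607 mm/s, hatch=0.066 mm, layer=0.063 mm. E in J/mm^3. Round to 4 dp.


E = 182 / (607*0.066*0.063) = 72.1105 J/mm^3


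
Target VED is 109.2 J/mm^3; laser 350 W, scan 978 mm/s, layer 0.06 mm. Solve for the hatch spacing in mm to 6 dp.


h = 350 / (109.2*978*0.06) = 0.05462 mm


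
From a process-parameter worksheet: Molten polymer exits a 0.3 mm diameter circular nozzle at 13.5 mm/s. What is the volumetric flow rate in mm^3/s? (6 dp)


A = pi*(0.3/2)^2 = 0.07068583 mm^2
Q = 0.07068583 * 13.5 = 0.954259 mm^3/s


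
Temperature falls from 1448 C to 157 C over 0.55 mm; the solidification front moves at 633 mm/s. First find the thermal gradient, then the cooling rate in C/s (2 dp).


G = (1448-157)/0.55 = 2347.27272727 C/mm
CR = 2347.27272727 * 633 = 1485823.64 C/s


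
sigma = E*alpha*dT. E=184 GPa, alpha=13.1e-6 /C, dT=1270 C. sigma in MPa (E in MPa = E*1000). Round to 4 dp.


sigma = 184*1000 * 13.1e-6 * 1270 = 3061.208 MPa


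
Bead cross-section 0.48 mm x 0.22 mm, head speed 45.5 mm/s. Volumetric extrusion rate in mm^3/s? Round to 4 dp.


Rate = 0.48 * 0.22 * 45.5 = 4.8048 mm^3/s


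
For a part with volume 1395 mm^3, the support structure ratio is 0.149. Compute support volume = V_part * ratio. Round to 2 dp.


V_support = 1395 * 0.149 = 207.86 mm^3


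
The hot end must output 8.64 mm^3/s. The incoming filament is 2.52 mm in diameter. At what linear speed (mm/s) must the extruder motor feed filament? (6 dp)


A = pi*(2.52/2)^2 = 4.987592
v = 8.64 / 4.987592 = 1.732299 mm/s


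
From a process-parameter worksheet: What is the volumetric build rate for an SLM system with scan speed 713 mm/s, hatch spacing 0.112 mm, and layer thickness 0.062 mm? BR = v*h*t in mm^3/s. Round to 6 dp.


Rate = 713 * 0.112 * 0.062 = 4.951072 mm^3/s


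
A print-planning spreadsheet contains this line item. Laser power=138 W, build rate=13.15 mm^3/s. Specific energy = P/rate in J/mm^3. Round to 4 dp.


SE = 138 / 13.15 = 10.4943 J/mm^3


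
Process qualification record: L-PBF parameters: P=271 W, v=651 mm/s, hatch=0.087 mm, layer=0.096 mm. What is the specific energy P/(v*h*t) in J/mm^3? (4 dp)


Build rate = 651 * 0.087 * 0.096 = 5.437152 mm^3/s
SE = 271 / 5.437152 = 49.8423 J/mm^3


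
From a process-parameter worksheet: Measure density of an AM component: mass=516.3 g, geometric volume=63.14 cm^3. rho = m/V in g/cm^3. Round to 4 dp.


rho = 516.3 / 63.14 = 8.1771 g/cm^3


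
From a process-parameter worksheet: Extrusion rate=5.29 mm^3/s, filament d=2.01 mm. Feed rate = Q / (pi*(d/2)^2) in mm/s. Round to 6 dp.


A = pi*(2.01/2)^2 = 3.173087
v = 5.29 / 3.173087 = 1.667146 mm/s


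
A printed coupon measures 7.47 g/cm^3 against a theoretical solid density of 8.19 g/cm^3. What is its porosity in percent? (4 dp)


Porosity = (1-7.47/8.19)*100 = 8.7912 %


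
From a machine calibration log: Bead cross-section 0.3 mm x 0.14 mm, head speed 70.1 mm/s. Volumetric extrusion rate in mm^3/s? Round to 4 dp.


Rate = 0.3 * 0.14 * 70.1 = 2.9442 mm^3/s


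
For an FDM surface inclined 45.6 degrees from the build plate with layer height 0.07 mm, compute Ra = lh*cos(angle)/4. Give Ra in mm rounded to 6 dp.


Ra = 0.07 * cos(45.6) / 4 = 0.012244 mm


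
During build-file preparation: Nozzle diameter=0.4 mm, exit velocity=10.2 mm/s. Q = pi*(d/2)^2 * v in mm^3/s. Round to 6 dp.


A = pi*(0.4/2)^2 = 0.12566371 mm^2
Q = 0.12566371 * 10.2 = 1.28177 mm^3/s


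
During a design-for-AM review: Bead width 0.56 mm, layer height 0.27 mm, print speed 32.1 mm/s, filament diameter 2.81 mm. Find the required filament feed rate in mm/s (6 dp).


Q = 0.56 * 0.27 * 32.1 = 4.85352 mm^3/s
A_fil = pi*(2.81/2)^2 = 6.20158244 mm^2
v_feed = 4.85352 / 6.20158244 = 0.782626 mm/s


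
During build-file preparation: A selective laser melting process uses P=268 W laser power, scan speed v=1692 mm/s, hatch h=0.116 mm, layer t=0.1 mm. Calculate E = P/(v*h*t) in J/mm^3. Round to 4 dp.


E = 268 / (1692*0.116*0.1) = 13.6545 J/mm^3


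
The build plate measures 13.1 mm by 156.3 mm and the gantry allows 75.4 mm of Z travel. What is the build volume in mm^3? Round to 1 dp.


V = 13.1 * 156.3 * 75.4 = 154383.8 mm^3


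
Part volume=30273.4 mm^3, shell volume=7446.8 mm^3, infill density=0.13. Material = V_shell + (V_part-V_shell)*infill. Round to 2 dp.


V_infill = (30273.4 - 7446.8) * 0.13 = 2967.46
V_total = 7446.8 + 2967.46 = 10414.26 mm^3


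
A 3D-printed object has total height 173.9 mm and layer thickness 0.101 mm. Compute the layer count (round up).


Layers = ceil(173.9/0.101) = 1722


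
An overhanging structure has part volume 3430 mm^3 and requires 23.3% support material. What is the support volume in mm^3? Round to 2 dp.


V_support = 3430 * 0.233 = 799.19 mm^3


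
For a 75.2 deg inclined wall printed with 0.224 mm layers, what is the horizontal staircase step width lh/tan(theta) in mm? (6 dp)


step = 0.224 / tan(75.2) = 0.059183 mm


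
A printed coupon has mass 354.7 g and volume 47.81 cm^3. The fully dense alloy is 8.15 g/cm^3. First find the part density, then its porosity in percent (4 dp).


rho_part = 354.7 / 47.81 = 7.41895001 g/cm^3
Porosity = (1 - 7.41895001/8.15)*100 = 8.9699 %


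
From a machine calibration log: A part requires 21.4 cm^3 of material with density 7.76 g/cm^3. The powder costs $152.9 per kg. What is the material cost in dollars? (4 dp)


Mass = 21.4*7.76/1000 = 0.166064 kg
Cost = 0.166064 * 152.9 = 25.3912 $


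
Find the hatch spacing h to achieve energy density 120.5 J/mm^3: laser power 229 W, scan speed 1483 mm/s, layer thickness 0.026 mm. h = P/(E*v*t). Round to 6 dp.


h = 229 / (120.5*1483*0.026) = 0.049287 mm


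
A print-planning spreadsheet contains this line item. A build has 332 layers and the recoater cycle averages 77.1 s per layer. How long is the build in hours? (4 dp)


t = 332 * 77.1 / 3600 = 7.1103 hrs


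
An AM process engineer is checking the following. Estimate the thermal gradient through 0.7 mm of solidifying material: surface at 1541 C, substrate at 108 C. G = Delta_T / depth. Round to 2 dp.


G = (1541-108)/0.7 = 2047.14 C/mm


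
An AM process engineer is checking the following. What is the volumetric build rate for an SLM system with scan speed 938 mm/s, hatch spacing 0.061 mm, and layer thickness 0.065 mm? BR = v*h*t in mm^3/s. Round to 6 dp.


Rate = 938 * 0.061 * 0.065 = 3.71917 mm^3/s


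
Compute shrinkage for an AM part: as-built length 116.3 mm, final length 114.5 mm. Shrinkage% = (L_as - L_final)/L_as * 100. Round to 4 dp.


Shrinkage = ((116.3-114.5)/116.3)*100 = 1.5477 %


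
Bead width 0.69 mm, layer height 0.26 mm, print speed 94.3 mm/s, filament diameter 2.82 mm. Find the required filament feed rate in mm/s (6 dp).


Q = 0.69 * 0.26 * 94.3 = 16.91742 mm^3/s
A_fil = pi*(2.82/2)^2 = 6.24580035 mm^2
v_feed = 16.91742 / 6.24580035 = 2.708607 mm/s


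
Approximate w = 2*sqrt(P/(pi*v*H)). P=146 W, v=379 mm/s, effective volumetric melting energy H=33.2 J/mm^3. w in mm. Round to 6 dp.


w = 2*sqrt(146/(pi*379*33.2)) = 0.121547 mm


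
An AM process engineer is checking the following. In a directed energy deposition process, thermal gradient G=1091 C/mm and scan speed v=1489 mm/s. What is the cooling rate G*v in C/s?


CR = 1091 * 1489 = 1624499 C/s


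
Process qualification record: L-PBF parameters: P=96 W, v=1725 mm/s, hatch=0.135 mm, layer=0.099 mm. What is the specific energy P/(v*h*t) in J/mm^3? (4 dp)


Build rate = 1725 * 0.135 * 0.099 = 23.054625 mm^3/s
SE = 96 / 23.054625 = 4.164 J/mm^3


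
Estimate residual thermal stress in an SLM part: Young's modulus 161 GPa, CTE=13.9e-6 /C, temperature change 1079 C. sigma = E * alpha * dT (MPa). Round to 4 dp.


sigma = 161*1000 * 13.9e-6 * 1079 = 2414.6941 MPa


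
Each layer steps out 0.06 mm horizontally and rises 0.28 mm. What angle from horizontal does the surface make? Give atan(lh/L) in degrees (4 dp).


angle = atan(0.28/0.06) = 77.9052 degrees


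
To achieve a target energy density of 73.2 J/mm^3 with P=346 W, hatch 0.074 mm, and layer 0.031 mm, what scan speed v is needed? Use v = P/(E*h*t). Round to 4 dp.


v = 346 / (73.2*0.074*0.031) = 2060.4952 mm/s


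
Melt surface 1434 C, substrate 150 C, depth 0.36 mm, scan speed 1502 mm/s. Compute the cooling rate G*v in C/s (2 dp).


G = (1434-150)/0.36 = 3566.66666667 C/mm
CR = 3566.66666667 * 1502 = 5357133.33 C/s


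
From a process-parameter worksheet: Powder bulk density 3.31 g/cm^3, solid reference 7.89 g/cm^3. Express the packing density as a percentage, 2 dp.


Packing = (3.31/7.89)*100 = 41.95 %


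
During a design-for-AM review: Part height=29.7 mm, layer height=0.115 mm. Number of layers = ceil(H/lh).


Layers = ceil(29.7/0.115) = 259


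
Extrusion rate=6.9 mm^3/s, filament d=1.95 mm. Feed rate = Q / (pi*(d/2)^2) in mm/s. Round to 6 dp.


A = pi*(1.95/2)^2 = 2.986477
v = 6.9 / 2.986477 = 2.310415 mm/s


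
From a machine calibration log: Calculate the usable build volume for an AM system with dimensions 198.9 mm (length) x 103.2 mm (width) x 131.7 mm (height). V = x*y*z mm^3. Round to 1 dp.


V = 198.9 * 103.2 * 131.7 = 2703337.4 mm^3


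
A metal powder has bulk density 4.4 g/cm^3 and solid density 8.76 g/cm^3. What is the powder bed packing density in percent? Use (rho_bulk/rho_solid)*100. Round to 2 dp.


Packing = (4.4/8.76)*100 = 50.23 %


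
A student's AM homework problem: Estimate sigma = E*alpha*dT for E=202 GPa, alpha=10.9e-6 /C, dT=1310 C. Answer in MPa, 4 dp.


sigma = 202*1000 * 10.9e-6 * 1310 = 2884.358 MPa


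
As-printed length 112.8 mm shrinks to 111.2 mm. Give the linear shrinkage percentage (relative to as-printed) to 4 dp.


Shrinkage = ((112.8-111.2)/112.8)*100 = 1.4184 %


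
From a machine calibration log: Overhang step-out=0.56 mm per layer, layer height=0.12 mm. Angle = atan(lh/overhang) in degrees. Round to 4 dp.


angle = atan(0.12/0.56) = 12.0948 degrees


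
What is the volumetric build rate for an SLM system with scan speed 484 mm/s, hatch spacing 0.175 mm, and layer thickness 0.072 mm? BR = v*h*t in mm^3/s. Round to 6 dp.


Rate = 484 * 0.175 * 0.072 = 6.0984 mm^3/s


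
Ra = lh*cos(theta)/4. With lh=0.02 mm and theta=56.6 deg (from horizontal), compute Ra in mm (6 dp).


Ra = 0.02 * cos(56.6) / 4 = 0.002752 mm


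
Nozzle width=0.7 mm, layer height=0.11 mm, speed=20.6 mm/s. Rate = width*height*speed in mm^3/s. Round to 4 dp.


Rate = 0.7 * 0.11 * 20.6 = 1.5862 mm^3/s


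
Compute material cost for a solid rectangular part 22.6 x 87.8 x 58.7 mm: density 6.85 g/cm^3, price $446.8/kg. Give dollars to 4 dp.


V = 22.6 * 87.8 * 58.7 = 116477.236 mm^3 = 116.477236 cm^3
Mass = 116.477236 * 6.85 / 1000 = 0.79786907 kg
Cost = 0.79786907 * 446.8 = 356.4879 $


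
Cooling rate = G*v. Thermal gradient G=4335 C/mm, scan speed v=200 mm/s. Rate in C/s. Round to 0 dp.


CR = 4335 * 200 = 867000 C/s


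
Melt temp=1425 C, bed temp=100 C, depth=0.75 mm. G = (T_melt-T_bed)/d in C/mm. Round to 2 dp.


G = (1425-100)/0.75 = 1766.67 C/mm


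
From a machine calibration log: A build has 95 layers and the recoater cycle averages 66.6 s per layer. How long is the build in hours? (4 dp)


t = 95 * 66.6 / 3600 = 1.7575 hrs


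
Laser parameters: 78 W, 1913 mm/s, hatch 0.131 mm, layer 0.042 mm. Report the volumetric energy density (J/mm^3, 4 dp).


E = 78 / (1913*0.131*0.042) = 7.4107 J/mm^3


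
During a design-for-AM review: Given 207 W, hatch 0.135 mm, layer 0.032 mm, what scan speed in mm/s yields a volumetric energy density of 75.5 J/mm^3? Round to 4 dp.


v = 207 / (75.5*0.135*0.032) = 634.6578 mm/s


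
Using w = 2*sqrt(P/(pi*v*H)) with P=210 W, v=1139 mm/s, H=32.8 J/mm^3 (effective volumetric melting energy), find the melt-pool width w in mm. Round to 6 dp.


w = 2*sqrt(210/(pi*1139*32.8)) = 0.084599 mm


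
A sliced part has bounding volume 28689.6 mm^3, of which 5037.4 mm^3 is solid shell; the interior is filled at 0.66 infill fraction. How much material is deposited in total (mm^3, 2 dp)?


V_infill = (28689.6 - 5037.4) * 0.66 = 15610.45
V_total = 5037.4 + 15610.45 = 20647.85 mm^3


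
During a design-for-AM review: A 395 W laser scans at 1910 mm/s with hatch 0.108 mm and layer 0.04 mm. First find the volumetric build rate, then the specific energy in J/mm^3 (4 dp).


Build rate = 1910 * 0.108 * 0.04 = 8.2512 mm^3/s
SE = 395 / 8.2512 = 47.8718 J/mm^3


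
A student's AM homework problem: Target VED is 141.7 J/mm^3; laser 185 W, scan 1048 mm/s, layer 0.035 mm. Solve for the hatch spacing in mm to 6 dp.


h = 185 / (141.7*1048*0.035) = 0.035594 mm


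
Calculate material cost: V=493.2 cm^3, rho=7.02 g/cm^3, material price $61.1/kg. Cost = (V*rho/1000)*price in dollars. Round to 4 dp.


Mass = 493.2*7.02/1000 = 3.462264 kg
Cost = 3.462264 * 61.1 = 211.5443 $


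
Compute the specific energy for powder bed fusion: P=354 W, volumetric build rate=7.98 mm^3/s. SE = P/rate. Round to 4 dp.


SE = 354 / 7.98 = 44.3609 J/mm^3


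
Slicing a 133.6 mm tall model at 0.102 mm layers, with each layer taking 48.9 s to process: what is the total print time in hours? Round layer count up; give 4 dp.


Layers = ceil(133.6/0.102) = 1310
t = 1310 * 48.9 / 3600 = 17.7942 hrs


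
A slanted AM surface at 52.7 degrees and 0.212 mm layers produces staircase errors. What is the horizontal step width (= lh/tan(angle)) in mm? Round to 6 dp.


step = 0.212 / tan(52.7) = 0.161501 mm


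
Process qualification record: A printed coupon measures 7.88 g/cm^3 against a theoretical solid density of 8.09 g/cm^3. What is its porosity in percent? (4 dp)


Porosity = (1-7.88/8.09)*100 = 2.5958 %


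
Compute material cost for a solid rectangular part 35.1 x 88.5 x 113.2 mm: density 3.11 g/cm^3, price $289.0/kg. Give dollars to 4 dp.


V = 35.1 * 88.5 * 113.2 = 351638.82 mm^3 = 351.63882 cm^3
Mass = 351.63882 * 3.11 / 1000 = 1.09359673 kg
Cost = 1.09359673 * 289.0 = 316.0495 $


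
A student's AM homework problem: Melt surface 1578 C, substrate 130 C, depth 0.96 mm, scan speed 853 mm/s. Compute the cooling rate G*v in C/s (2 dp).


G = (1578-130)/0.96 = 1508.33333333 C/mm
CR = 1508.33333333 * 853 = 1286608.33 C/s


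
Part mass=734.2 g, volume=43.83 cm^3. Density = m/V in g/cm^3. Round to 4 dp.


rho = 734.2 / 43.83 = 16.7511 g/cm^3


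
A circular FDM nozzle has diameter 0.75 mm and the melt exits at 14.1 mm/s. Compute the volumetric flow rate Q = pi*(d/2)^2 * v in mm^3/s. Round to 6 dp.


A = pi*(0.75/2)^2 = 0.44178647 mm^2
Q = 0.44178647 * 14.1 = 6.229189 mm^3/s


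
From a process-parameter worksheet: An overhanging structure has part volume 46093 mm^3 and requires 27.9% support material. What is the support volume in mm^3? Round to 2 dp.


V_support = 46093 * 0.279 = 12859.95 mm^3


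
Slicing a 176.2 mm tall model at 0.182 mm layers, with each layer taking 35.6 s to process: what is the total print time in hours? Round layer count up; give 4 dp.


Layers = ceil(176.2/0.182) = 969
t = 969 * 35.6 / 3600 = 9.5823 hrs


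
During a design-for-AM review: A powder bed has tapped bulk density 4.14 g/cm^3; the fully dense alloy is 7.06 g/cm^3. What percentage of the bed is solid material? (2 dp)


Packing = (4.14/7.06)*100 = 58.64 %


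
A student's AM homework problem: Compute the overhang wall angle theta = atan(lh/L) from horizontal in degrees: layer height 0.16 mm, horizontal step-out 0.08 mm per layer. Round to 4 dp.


angle = atan(0.16/0.08) = 63.4349 degrees


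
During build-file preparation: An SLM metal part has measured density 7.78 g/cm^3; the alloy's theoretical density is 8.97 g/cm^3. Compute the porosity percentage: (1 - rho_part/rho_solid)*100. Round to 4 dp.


Porosity = (1-7.78/8.97)*100 = 13.2664 %


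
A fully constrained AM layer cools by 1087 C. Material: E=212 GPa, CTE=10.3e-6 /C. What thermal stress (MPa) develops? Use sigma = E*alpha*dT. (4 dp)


sigma = 212*1000 * 10.3e-6 * 1087 = 2373.5732 MPa


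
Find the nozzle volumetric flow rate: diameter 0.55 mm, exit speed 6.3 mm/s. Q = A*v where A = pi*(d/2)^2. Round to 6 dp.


A = pi*(0.55/2)^2 = 0.23758294 mm^2
Q = 0.23758294 * 6.3 = 1.496773 mm^3/s


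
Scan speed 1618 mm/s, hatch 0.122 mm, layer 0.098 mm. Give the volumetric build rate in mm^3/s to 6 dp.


Rate = 1618 * 0.122 * 0.098 = 19.344808 mm^3/s


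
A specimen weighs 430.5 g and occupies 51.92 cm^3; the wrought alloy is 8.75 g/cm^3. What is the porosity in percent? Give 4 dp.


rho_part = 430.5 / 51.92 = 8.29160247 g/cm^3
Porosity = (1 - 8.29160247/8.75)*100 = 5.2388 %


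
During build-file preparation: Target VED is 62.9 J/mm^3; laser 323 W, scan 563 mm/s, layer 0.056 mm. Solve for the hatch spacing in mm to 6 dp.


h = 323 / (62.9*563*0.056) = 0.162875 mm


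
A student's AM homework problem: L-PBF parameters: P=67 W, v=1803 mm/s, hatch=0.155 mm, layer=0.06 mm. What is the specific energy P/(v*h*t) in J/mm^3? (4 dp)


Build rate = 1803 * 0.155 * 0.06 = 16.7679 mm^3/s
SE = 67 / 16.7679 = 3.9957 J/mm^3


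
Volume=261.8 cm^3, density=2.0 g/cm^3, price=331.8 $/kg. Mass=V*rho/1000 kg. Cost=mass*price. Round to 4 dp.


Mass = 261.8*2.0/1000 = 0.5236 kg
Cost = 0.5236 * 331.8 = 173.7305 $


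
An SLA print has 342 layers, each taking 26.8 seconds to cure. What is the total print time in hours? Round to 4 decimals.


t = 342 * 26.8 / 3600 = 2.546 hrs


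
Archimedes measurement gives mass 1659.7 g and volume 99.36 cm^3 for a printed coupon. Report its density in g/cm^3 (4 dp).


rho = 1659.7 / 99.36 = 16.7039 g/cm^3


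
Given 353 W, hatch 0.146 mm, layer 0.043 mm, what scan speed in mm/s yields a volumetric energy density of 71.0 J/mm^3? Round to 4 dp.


v = 353 / (71.0*0.146*0.043) = 791.945 mm/s


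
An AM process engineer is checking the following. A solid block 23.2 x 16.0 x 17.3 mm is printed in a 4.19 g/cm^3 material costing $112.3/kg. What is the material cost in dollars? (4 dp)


V = 23.2 * 16.0 * 17.3 = 6421.76 mm^3 = 6.42176 cm^3
Mass = 6.42176 * 4.19 / 1000 = 0.02690717 kg
Cost = 0.02690717 * 112.3 = 3.0217 $


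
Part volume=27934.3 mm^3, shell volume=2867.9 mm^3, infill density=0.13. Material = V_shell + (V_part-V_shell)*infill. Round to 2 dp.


V_infill = (27934.3 - 2867.9) * 0.13 = 3258.63
V_total = 2867.9 + 3258.63 = 6126.53 mm^3


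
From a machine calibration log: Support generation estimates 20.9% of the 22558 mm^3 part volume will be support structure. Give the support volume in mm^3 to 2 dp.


V_support = 22558 * 0.209 = 4714.62 mm^3


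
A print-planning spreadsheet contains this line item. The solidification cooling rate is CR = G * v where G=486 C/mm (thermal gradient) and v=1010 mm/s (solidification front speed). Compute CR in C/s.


CR = 486 * 1010 = 490860 C/s


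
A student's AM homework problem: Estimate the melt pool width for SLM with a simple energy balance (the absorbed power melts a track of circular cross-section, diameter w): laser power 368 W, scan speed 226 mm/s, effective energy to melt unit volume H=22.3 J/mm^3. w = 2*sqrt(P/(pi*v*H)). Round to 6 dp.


w = 2*sqrt(368/(pi*226*22.3)) = 0.30491 mm


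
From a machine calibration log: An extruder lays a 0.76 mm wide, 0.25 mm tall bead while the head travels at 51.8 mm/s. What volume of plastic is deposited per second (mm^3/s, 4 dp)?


Rate = 0.76 * 0.25 * 51.8 = 9.842 mm^3/s


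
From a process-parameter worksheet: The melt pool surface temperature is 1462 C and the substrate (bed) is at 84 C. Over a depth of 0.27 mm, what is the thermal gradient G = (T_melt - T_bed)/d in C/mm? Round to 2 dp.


G = (1462-84)/0.27 = 5103.7 C/mm


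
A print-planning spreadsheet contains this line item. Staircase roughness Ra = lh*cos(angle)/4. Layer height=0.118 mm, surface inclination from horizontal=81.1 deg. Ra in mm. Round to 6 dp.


Ra = 0.118 * cos(81.1) / 4 = 0.004564 mm


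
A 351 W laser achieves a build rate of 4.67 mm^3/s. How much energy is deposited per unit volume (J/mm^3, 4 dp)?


SE = 351 / 4.67 = 75.1606 J/mm^3


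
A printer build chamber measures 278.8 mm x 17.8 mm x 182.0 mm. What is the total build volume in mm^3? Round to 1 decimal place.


V = 278.8 * 17.8 * 182.0 = 903200.5 mm^3


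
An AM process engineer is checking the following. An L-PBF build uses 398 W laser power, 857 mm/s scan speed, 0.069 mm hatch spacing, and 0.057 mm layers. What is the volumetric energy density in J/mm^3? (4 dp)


E = 398 / (857*0.069*0.057) = 118.0805 J/mm^3


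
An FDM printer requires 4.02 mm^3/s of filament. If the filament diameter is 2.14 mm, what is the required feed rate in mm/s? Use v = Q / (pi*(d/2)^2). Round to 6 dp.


A = pi*(2.14/2)^2 = 3.596809
v = 4.02 / 3.596809 = 1.117657 mm/s


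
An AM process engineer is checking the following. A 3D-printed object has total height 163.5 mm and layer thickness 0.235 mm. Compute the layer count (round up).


Layers = ceil(163.5/0.235) = 696


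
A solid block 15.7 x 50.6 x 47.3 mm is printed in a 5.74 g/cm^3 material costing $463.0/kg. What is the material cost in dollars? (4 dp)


V = 15.7 * 50.6 * 47.3 = 37576.066 mm^3 = 37.576066 cm^3
Mass = 37.576066 * 5.74 / 1000 = 0.21568662 kg
Cost = 0.21568662 * 463.0 = 99.8629 $


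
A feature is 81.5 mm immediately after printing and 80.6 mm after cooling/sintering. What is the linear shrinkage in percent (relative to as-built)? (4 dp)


Shrinkage = ((81.5-80.6)/81.5)*100 = 1.1043 %


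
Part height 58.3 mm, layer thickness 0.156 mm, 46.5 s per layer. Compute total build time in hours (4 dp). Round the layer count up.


Layers = ceil(58.3/0.156) = 374
t = 374 * 46.5 / 3600 = 4.8308 hrs


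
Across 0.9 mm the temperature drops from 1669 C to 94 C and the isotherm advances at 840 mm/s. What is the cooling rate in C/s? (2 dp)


G = (1669-94)/0.9 = 1750.0 C/mm
CR = 1750.0 * 840 = 1470000.0 C/s


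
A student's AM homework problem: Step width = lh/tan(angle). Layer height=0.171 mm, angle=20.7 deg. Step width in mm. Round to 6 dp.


step = 0.171 / tan(20.7) = 0.452538 mm


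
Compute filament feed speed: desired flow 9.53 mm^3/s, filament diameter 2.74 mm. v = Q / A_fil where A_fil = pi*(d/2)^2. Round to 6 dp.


A = pi*(2.74/2)^2 = 5.896455
v = 9.53 / 5.896455 = 1.616225 mm/s


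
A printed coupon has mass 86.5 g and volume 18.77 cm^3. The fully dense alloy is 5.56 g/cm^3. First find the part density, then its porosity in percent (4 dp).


rho_part = 86.5 / 18.77 = 4.60841769 g/cm^3
Porosity = (1 - 4.60841769/5.56)*100 = 17.1148 %


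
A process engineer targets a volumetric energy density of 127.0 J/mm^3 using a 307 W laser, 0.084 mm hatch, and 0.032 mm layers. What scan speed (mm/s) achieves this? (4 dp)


v = 307 / (127.0*0.084*0.032) = 899.3016 mm/s


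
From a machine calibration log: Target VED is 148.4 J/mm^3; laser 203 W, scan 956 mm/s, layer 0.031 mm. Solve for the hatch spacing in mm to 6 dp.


h = 203 / (148.4*956*0.031) = 0.046158 mm


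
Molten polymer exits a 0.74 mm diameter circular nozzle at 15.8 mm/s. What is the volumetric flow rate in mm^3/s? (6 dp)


A = pi*(0.74/2)^2 = 0.43008403 mm^2
Q = 0.43008403 * 15.8 = 6.795328 mm^3/s


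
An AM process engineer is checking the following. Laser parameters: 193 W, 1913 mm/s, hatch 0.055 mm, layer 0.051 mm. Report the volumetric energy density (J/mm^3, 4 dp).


E = 193 / (1913*0.055*0.051) = 35.9674 J/mm^3


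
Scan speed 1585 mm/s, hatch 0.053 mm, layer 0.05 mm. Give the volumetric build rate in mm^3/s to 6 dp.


Rate = 1585 * 0.053 * 0.05 = 4.20025 mm^3/s


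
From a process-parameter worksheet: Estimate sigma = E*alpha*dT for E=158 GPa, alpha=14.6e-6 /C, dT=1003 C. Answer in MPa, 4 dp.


sigma = 158*1000 * 14.6e-6 * 1003 = 2313.7204 MPa


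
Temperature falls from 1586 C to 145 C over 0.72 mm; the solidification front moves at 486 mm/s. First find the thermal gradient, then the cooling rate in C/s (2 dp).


G = (1586-145)/0.72 = 2001.38888889 C/mm
CR = 2001.38888889 * 486 = 972675.0 C/s


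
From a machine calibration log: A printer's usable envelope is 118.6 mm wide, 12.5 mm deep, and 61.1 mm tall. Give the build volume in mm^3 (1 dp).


V = 118.6 * 12.5 * 61.1 = 90580.8 mm^3


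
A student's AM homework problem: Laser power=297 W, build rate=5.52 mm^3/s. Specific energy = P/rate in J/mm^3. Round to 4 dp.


SE = 297 / 5.52 = 53.8043 J/mm^3


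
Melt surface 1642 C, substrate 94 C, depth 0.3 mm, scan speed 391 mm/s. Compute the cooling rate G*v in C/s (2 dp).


G = (1642-94)/0.3 = 5160.0 C/mm
CR = 5160.0 * 391 = 2017560.0 C/s


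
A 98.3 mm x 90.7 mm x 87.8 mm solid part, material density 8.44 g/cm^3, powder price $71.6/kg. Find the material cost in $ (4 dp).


V = 98.3 * 90.7 * 87.8 = 782808.118 mm^3 = 782.808118 cm^3
Mass = 782.808118 * 8.44 / 1000 = 6.60690052 kg
Cost = 6.60690052 * 71.6 = 473.0541 $


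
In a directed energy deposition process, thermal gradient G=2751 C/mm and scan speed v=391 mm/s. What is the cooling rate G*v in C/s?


CR = 2751 * 391 = 1075641 C/s


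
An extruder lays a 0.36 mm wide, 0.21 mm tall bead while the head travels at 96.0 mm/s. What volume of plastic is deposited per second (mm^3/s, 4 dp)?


Rate = 0.36 * 0.21 * 96.0 = 7.2576 mm^3/s


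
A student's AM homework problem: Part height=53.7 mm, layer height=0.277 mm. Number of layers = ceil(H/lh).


Layers = ceil(53.7/0.277) = 194


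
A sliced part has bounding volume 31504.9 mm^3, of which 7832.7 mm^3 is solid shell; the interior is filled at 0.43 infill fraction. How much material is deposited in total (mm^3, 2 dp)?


V_infill = (31504.9 - 7832.7) * 0.43 = 10179.05
V_total = 7832.7 + 10179.05 = 18011.75 mm^3


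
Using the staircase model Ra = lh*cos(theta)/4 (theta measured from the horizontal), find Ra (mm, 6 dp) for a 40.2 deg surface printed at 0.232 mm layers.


Ra = 0.232 * cos(40.2) / 4 = 0.0443 mm


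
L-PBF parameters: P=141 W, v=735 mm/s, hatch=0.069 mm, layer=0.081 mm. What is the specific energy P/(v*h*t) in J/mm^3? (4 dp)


Build rate = 735 * 0.069 * 0.081 = 4.107915 mm^3/s
SE = 141 / 4.107915 = 34.324 J/mm^3


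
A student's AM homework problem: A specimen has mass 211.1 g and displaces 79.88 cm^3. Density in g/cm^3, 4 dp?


rho = 211.1 / 79.88 = 2.6427 g/cm^3


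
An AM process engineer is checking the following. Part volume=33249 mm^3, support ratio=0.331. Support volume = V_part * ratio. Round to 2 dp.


V_support = 33249 * 0.331 = 11005.42 mm^3


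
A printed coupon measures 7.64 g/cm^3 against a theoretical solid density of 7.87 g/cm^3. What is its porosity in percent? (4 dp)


Porosity = (1-7.64/7.87)*100 = 2.9225 %


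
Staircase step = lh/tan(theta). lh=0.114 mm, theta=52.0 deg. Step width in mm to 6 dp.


step = 0.114 / tan(52.0) = 0.089067 mm


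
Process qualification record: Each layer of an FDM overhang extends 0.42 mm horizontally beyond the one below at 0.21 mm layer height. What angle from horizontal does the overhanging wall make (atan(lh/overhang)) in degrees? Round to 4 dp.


angle = atan(0.21/0.42) = 26.5651 degrees


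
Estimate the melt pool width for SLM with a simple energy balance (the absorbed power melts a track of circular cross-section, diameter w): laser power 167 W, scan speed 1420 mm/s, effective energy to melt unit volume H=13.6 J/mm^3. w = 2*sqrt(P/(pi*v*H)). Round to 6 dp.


w = 2*sqrt(167/(pi*1420*13.6)) = 0.10493 mm


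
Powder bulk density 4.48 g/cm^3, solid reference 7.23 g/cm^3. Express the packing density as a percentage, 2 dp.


Packing = (4.48/7.23)*100 = 61.96 %


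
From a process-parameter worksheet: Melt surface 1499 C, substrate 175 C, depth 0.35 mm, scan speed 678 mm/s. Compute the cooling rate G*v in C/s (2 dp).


G = (1499-175)/0.35 = 3782.85714286 C/mm
CR = 3782.85714286 * 678 = 2564777.14 C/s


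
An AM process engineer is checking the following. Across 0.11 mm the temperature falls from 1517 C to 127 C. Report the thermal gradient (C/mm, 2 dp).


G = (1517-127)/0.11 = 12636.36 C/mm


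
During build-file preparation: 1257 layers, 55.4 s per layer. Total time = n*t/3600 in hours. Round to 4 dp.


t = 1257 * 55.4 / 3600 = 19.3438 hrs


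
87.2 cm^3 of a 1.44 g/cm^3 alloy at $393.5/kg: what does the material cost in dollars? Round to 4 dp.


Mass = 87.2*1.44/1000 = 0.125568 kg
Cost = 0.125568 * 393.5 = 49.411 $


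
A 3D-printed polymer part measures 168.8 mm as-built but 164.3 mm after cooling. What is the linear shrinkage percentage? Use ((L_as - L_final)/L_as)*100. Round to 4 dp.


Shrinkage = ((168.8-164.3)/168.8)*100 = 2.6659 %


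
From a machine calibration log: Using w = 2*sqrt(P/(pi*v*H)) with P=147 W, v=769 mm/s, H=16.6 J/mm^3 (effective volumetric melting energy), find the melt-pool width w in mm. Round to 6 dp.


w = 2*sqrt(147/(pi*769*16.6)) = 0.121087 mm


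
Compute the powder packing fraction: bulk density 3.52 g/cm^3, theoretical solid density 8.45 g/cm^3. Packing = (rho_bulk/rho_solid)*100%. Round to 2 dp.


Packing = (3.52/8.45)*100 = 41.66 %


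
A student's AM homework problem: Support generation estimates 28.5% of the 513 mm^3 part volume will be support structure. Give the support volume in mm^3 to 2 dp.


V_support = 513 * 0.285 = 146.21 mm^3


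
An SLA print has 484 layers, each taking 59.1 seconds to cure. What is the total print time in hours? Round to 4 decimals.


t = 484 * 59.1 / 3600 = 7.9457 hrs


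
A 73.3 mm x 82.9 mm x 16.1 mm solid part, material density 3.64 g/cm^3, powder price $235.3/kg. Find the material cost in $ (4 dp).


V = 73.3 * 82.9 * 16.1 = 97832.777 mm^3 = 97.832777 cm^3
Mass = 97.832777 * 3.64 / 1000 = 0.35611131 kg
Cost = 0.35611131 * 235.3 = 83.793 $


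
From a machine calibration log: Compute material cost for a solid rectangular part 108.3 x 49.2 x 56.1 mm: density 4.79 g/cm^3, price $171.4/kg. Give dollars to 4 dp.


V = 108.3 * 49.2 * 56.1 = 298920.996 mm^3 = 298.920996 cm^3
Mass = 298.920996 * 4.79 / 1000 = 1.43183157 kg
Cost = 1.43183157 * 171.4 = 245.4159 $


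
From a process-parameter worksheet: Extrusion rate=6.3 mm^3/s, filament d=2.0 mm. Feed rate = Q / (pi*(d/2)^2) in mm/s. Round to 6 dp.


A = pi*(2.0/2)^2 = 3.141593
v = 6.3 / 3.141593 = 2.005352 mm/s
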